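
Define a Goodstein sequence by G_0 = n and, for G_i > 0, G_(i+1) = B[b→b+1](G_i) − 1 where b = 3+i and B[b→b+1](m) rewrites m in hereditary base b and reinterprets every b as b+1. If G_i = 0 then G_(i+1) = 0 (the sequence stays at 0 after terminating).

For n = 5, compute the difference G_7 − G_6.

(0) 5|_3 = 3 + 2 ↦ 4 + 2|_4 = 6 ⇒ 5
(1) 5|_4 = 4 + 1 ↦ 5 + 1|_5 = 6 ⇒ 5
(2) 5|_5 = 5 ↦ 6|_6 = 6 ⇒ 5
(3) 5|_6 = 5 ↦ 5|_7 = 5 ⇒ 4
(4) 4|_7 = 4 ↦ 4|_8 = 4 ⇒ 3
(5) 3|_8 = 3 ↦ 3|_9 = 3 ⇒ 2
(6) 2|_9 = 2 ↦ 2|_10 = 2 ⇒ 1

-1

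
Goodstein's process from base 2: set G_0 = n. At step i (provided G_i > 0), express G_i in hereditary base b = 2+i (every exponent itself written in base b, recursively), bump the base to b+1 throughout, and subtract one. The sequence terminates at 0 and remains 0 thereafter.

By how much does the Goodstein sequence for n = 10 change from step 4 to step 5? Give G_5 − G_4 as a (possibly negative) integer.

3935819

base 2: 10 = 2^(2 + 1) + 2; at 3: 3^(3 + 1) + 3 = 84; next = 83
base 3: 83 = 3^(3 + 1) + 2; at 4: 4^(4 + 1) + 2 = 1026; next = 1025
base 4: 1025 = 4^(4 + 1) + 1; at 5: 5^(5 + 1) + 1 = 15626; next = 15625
base 5: 15625 = 5^(5 + 1); at 6: 6^(6 + 1) = 279936; next = 279935
base 6: 279935 = 5·6^6 + 5·6^5 + 5·6^4 + 5·6^3 + 5·6^2 + 5·6 + 5; at 7: 5·7^7 + 5·7^5 + 5·7^4 + 5·7^3 + 5·7^2 + 5·7 + 5 = 4215755; next = 4215754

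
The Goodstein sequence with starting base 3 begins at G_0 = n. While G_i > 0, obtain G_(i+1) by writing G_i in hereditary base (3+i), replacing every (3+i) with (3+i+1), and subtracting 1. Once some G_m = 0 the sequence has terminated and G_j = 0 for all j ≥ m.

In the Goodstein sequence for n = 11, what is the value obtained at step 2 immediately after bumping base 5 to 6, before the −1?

[0] 11 ≡ 3^2 + 2 (base 3). Lift 4: 18. −1: 17.
[1] 17 ≡ 4^2 + 1 (base 4). Lift 5: 26. −1: 25.

36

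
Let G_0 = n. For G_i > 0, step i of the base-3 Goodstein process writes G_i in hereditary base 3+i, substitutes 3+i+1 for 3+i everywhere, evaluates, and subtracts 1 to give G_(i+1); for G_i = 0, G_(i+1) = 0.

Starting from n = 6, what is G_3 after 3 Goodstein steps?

[0] 6 ≡ 2·3 (base 3). Lift 4: 8. −1: 7.
[1] 7 ≡ 4 + 3 (base 4). Lift 5: 8. −1: 7.
[2] 7 ≡ 5 + 2 (base 5). Lift 6: 8. −1: 7.
[3] 7 ≡ 6 + 1 (base 6). Lift 7: 8. −1: 7.

7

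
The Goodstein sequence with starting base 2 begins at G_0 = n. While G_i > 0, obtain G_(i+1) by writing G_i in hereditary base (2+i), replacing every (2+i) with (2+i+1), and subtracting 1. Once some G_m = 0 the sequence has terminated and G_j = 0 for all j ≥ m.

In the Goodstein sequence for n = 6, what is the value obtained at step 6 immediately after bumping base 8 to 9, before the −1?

332148

6 —HB2→ 2^2 + 2 —bump→ 3^3 + 3 = 30 —(−1)→ 29
29 —HB3→ 3^3 + 2 —bump→ 4^4 + 2 = 258 —(−1)→ 257
257 —HB4→ 4^4 + 1 —bump→ 5^5 + 1 = 3126 —(−1)→ 3125
3125 —HB5→ 5^5 —bump→ 6^6 = 46656 —(−1)→ 46655
46655 —HB6→ 5·6^5 + 5·6^4 + 5·6^3 + 5·6^2 + 5·6 + 5 —bump→ 5·7^5 + 5·7^4 + 5·7^3 + 5·7^2 + 5·7 + 5 = 98040 —(−1)→ 98039
98039 —HB7→ 5·7^5 + 5·7^4 + 5·7^3 + 5·7^2 + 5·7 + 4 —bump→ 5·8^5 + 5·8^4 + 5·8^3 + 5·8^2 + 5·8 + 4 = 187244 —(−1)→ 187243
187243 —HB8→ 5·8^5 + 5·8^4 + 5·8^3 + 5·8^2 + 5·8 + 3 —bump→ 5·9^5 + 5·9^4 + 5·9^3 + 5·9^2 + 5·9 + 3 = 332148 —(−1)→ 332147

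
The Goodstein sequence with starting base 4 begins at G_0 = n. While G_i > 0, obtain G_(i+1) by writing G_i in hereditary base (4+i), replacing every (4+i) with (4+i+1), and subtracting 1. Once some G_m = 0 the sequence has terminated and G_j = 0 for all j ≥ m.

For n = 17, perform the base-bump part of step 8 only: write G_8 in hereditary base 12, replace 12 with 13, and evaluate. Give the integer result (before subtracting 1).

(0) 17|_4 = 4^2 + 1 ↦ 5^2 + 1|_5 = 26 ⇒ 25
(1) 25|_5 = 5^2 ↦ 6^2|_6 = 36 ⇒ 35
(2) 35|_6 = 5·6 + 5 ↦ 5·7 + 5|_7 = 40 ⇒ 39
(3) 39|_7 = 5·7 + 4 ↦ 5·8 + 4|_8 = 44 ⇒ 43
(4) 43|_8 = 5·8 + 3 ↦ 5·9 + 3|_9 = 48 ⇒ 47
(5) 47|_9 = 5·9 + 2 ↦ 5·10 + 2|_10 = 52 ⇒ 51
(6) 51|_10 = 5·10 + 1 ↦ 5·11 + 1|_11 = 56 ⇒ 55
(7) 55|_11 = 5·11 ↦ 5·12|_12 = 60 ⇒ 59

63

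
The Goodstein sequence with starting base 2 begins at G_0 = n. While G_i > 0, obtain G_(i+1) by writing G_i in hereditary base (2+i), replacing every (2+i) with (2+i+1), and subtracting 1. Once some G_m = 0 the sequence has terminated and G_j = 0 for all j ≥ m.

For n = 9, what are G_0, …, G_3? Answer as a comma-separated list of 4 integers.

9 —HB2→ 2^(2 + 1) + 1 —bump→ 3^(3 + 1) + 1 = 82 —(−1)→ 81
81 —HB3→ 3^(3 + 1) —bump→ 4^(4 + 1) = 1024 —(−1)→ 1023
1023 —HB4→ 3·4^4 + 3·4^3 + 3·4^2 + 3·4 + 3 —bump→ 3·5^5 + 3·5^3 + 3·5^2 + 3·5 + 3 = 9843 —(−1)→ 9842

9, 81, 1023, 9842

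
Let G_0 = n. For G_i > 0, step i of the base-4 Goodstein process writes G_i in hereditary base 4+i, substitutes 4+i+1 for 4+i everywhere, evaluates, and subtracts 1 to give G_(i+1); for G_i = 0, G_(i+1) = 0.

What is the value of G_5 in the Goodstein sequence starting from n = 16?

36

i=0: 16 = 4^2 (b=4); 4→5: 5^2 = 25; 25−1 = 24
i=1: 24 = 4·5 + 4 (b=5); 5→6: 4·6 + 4 = 28; 28−1 = 27
i=2: 27 = 4·6 + 3 (b=6); 6→7: 4·7 + 3 = 31; 31−1 = 30
i=3: 30 = 4·7 + 2 (b=7); 7→8: 4·8 + 2 = 34; 34−1 = 33
i=4: 33 = 4·8 + 1 (b=8); 8→9: 4·9 + 1 = 37; 37−1 = 36
i=5: 36 = 4·9 (b=9); 9→10: 4·10 = 40; 40−1 = 39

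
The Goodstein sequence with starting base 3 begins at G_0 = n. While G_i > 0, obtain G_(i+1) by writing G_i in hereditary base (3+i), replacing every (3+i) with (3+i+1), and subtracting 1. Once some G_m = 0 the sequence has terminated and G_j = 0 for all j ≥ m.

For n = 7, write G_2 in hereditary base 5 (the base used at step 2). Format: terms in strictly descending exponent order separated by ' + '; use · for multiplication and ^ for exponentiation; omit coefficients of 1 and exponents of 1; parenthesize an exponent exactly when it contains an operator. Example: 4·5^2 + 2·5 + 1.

[0] 7 ≡ 2·3 + 1 (base 3). Lift 4: 9. −1: 8.
[1] 8 ≡ 2·4 (base 4). Lift 5: 10. −1: 9.
[2] 9 ≡ 5 + 4 (base 5). Lift 6: 10. −1: 9.

5 + 4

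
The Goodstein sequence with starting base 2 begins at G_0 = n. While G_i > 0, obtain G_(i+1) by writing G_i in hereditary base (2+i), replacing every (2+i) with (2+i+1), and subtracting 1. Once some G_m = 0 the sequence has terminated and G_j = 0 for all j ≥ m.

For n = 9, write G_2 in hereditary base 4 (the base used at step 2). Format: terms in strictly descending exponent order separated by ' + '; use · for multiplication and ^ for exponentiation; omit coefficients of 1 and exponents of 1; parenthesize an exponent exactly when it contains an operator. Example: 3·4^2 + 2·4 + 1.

3·4^4 + 3·4^3 + 3·4^2 + 3·4 + 3

G_0=9  [base 2] 2^(2 + 1) + 1  →[2↦3]→  3^(3 + 1) + 1 = 82  −1 ⇒ G_1=81
G_1=81  [base 3] 3^(3 + 1)  →[3↦4]→  4^(4 + 1) = 1024  −1 ⇒ G_2=1023
G_2=1023  [base 4] 3·4^4 + 3·4^3 + 3·4^2 + 3·4 + 3  →[4↦5]→  3·5^5 + 3·5^3 + 3·5^2 + 3·5 + 3 = 9843  −1 ⇒ G_3=9842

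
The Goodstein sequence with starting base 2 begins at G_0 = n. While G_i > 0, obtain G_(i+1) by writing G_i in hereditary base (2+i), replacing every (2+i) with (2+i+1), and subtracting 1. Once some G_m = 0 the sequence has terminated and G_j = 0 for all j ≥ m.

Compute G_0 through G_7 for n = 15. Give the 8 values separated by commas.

15, 111, 1283, 18752, 326593, 6588344, 150994943, 3524450280

G_0=15  [base 2] 2^(2 + 1) + 2^2 + 2 + 1  →[2↦3]→  3^(3 + 1) + 3^3 + 3 + 1 = 112  −1 ⇒ G_1=111
G_1=111  [base 3] 3^(3 + 1) + 3^3 + 3  →[3↦4]→  4^(4 + 1) + 4^4 + 4 = 1284  −1 ⇒ G_2=1283
G_2=1283  [base 4] 4^(4 + 1) + 4^4 + 3  →[4↦5]→  5^(5 + 1) + 5^5 + 3 = 18753  −1 ⇒ G_3=18752
G_3=18752  [base 5] 5^(5 + 1) + 5^5 + 2  →[5↦6]→  6^(6 + 1) + 6^6 + 2 = 326594  −1 ⇒ G_4=326593
G_4=326593  [base 6] 6^(6 + 1) + 6^6 + 1  →[6↦7]→  7^(7 + 1) + 7^7 + 1 = 6588345  −1 ⇒ G_5=6588344
G_5=6588344  [base 7] 7^(7 + 1) + 7^7  →[7↦8]→  8^(8 + 1) + 8^8 = 150994944  −1 ⇒ G_6=150994943
G_6=150994943  [base 8] 8^(8 + 1) + 7·8^7 + 7·8^6 + 7·8^5 + 7·8^4 + 7·8^3 + 7·8^2 + 7·8 + 7  →[8↦9]→  9^(9 + 1) + 7·9^7 + 7·9^6 + 7·9^5 + 7·9^4 + 7·9^3 + 7·9^2 + 7·9 + 7 = 3524450281  −1 ⇒ G_7=3524450280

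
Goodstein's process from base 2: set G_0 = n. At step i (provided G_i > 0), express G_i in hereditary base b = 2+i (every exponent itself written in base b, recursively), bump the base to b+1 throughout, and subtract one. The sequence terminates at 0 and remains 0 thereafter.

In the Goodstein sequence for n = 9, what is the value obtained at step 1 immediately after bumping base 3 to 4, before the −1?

1024

9 —HB2→ 2^(2 + 1) + 1 —bump→ 3^(3 + 1) + 1 = 82 —(−1)→ 81
81 —HB3→ 3^(3 + 1) —bump→ 4^(4 + 1) = 1024 —(−1)→ 1023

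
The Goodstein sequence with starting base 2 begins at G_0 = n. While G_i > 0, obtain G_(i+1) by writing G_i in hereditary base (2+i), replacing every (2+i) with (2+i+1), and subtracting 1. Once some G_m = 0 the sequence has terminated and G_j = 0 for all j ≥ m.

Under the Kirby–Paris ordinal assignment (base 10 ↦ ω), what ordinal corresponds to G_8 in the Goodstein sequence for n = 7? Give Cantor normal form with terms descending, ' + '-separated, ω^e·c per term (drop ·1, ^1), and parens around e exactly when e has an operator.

ω^7·7 + ω^6·7 + ω^5·7 + ω^4·7 + ω^3·7 + ω^2·7 + ω·7 + 5

step 0: 7 = 2^2 + 2 + 1; sub 3 for 2: 3^3 + 3 + 1; = 31; G_1 = 31−1 = 30
step 1: 30 = 3^3 + 3; sub 4 for 3: 4^4 + 4; = 260; G_2 = 260−1 = 259
step 2: 259 = 4^4 + 3; sub 5 for 4: 5^5 + 3; = 3128; G_3 = 3128−1 = 3127
step 3: 3127 = 5^5 + 2; sub 6 for 5: 6^6 + 2; = 46658; G_4 = 46658−1 = 46657
step 4: 46657 = 6^6 + 1; sub 7 for 6: 7^7 + 1; = 823544; G_5 = 823544−1 = 823543
step 5: 823543 = 7^7; sub 8 for 7: 8^8; = 16777216; G_6 = 16777216−1 = 16777215
step 6: 16777215 = 7·8^7 + 7·8^6 + 7·8^5 + 7·8^4 + 7·8^3 + 7·8^2 + 7·8 + 7; sub 9 for 8: 7·9^7 + 7·9^6 + 7·9^5 + 7·9^4 + 7·9^3 + 7·9^2 + 7·9 + 7; = 37665880; G_7 = 37665880−1 = 37665879
step 7: 37665879 = 7·9^7 + 7·9^6 + 7·9^5 + 7·9^4 + 7·9^3 + 7·9^2 + 7·9 + 6; sub 10 for 9: 7·10^7 + 7·10^6 + 7·10^5 + 7·10^4 + 7·10^3 + 7·10^2 + 7·10 + 6; = 77777776; G_8 = 77777776−1 = 77777775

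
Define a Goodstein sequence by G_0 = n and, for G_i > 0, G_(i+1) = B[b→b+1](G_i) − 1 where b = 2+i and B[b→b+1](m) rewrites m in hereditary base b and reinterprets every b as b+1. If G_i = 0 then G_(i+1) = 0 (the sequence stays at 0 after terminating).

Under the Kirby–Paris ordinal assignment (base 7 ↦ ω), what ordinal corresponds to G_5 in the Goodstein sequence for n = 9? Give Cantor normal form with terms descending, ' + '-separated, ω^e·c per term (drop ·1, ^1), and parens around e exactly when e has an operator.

step 0: 9 = 2^(2 + 1) + 1; sub 3 for 2: 3^(3 + 1) + 1; = 82; G_1 = 82−1 = 81
step 1: 81 = 3^(3 + 1); sub 4 for 3: 4^(4 + 1); = 1024; G_2 = 1024−1 = 1023
step 2: 1023 = 3·4^4 + 3·4^3 + 3·4^2 + 3·4 + 3; sub 5 for 4: 3·5^5 + 3·5^3 + 3·5^2 + 3·5 + 3; = 9843; G_3 = 9843−1 = 9842
step 3: 9842 = 3·5^5 + 3·5^3 + 3·5^2 + 3·5 + 2; sub 6 for 5: 3·6^6 + 3·6^3 + 3·6^2 + 3·6 + 2; = 140744; G_4 = 140744−1 = 140743
step 4: 140743 = 3·6^6 + 3·6^3 + 3·6^2 + 3·6 + 1; sub 7 for 6: 3·7^7 + 3·7^3 + 3·7^2 + 3·7 + 1; = 2471827; G_5 = 2471827−1 = 2471826
step 5: 2471826 = 3·7^7 + 3·7^3 + 3·7^2 + 3·7; sub 8 for 7: 3·8^8 + 3·8^3 + 3·8^2 + 3·8; = 50333400; G_6 = 50333400−1 = 50333399

ω^ω·3 + ω^3·3 + ω^2·3 + ω·3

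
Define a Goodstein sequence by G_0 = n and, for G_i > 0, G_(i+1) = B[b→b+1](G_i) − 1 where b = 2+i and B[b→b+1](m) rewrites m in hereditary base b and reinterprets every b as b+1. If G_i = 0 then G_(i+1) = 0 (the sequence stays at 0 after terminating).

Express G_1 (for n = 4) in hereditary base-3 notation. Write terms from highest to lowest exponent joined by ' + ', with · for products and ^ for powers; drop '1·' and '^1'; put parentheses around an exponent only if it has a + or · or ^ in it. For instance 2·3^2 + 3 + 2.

4 —HB2→ 2^2 —bump→ 3^3 = 27 —(−1)→ 26
26 —HB3→ 2·3^2 + 2·3 + 2 —bump→ 2·4^2 + 2·4 + 2 = 42 —(−1)→ 41

2·3^2 + 2·3 + 2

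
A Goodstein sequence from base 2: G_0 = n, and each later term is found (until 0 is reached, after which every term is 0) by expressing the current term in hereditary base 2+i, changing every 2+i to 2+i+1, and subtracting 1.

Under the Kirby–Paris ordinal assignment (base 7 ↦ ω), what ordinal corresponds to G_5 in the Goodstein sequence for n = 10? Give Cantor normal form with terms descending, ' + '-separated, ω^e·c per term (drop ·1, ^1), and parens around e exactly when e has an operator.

ω^ω·5 + ω^5·5 + ω^4·5 + ω^3·5 + ω^2·5 + ω·5 + 4

G_0 = 10. HB_2(10) = 2^(2 + 1) + 2. Bump = 84. G_1 = 83.
G_1 = 83. HB_3(83) = 3^(3 + 1) + 2. Bump = 1026. G_2 = 1025.
G_2 = 1025. HB_4(1025) = 4^(4 + 1) + 1. Bump = 15626. G_3 = 15625.
G_3 = 15625. HB_5(15625) = 5^(5 + 1). Bump = 279936. G_4 = 279935.
G_4 = 279935. HB_6(279935) = 5·6^6 + 5·6^5 + 5·6^4 + 5·6^3 + 5·6^2 + 5·6 + 5. Bump = 4215755. G_5 = 4215754.
G_5 = 4215754. HB_7(4215754) = 5·7^7 + 5·7^5 + 5·7^4 + 5·7^3 + 5·7^2 + 5·7 + 4. Bump = 84073324. G_6 = 84073323.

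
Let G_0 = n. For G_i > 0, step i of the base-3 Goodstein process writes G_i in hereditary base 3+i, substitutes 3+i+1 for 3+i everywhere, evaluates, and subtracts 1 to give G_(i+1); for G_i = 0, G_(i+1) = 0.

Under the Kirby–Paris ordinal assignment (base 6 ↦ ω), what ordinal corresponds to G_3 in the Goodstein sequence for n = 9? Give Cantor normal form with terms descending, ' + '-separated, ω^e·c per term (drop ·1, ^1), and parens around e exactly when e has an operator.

9 —HB3→ 3^2 —bump→ 4^2 = 16 —(−1)→ 15
15 —HB4→ 3·4 + 3 —bump→ 3·5 + 3 = 18 —(−1)→ 17
17 —HB5→ 3·5 + 2 —bump→ 3·6 + 2 = 20 —(−1)→ 19

ω·3 + 1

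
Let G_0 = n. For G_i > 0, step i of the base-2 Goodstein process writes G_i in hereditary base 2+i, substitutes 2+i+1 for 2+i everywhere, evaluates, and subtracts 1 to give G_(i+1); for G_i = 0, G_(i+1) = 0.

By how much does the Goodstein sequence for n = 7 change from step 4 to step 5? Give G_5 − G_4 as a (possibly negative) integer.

776886

(0) 7|_2 = 2^2 + 2 + 1 ↦ 3^3 + 3 + 1|_3 = 31 ⇒ 30
(1) 30|_3 = 3^3 + 3 ↦ 4^4 + 4|_4 = 260 ⇒ 259
(2) 259|_4 = 4^4 + 3 ↦ 5^5 + 3|_5 = 3128 ⇒ 3127
(3) 3127|_5 = 5^5 + 2 ↦ 6^6 + 2|_6 = 46658 ⇒ 46657
(4) 46657|_6 = 6^6 + 1 ↦ 7^7 + 1|_7 = 823544 ⇒ 823543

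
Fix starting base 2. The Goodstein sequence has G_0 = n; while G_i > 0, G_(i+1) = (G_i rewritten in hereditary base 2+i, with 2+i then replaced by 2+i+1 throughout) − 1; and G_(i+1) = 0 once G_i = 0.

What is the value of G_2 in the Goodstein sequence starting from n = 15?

1283

step 0: 15 = 2^(2 + 1) + 2^2 + 2 + 1; sub 3 for 2: 3^(3 + 1) + 3^3 + 3 + 1; = 112; G_1 = 112−1 = 111
step 1: 111 = 3^(3 + 1) + 3^3 + 3; sub 4 for 3: 4^(4 + 1) + 4^4 + 4; = 1284; G_2 = 1284−1 = 1283
step 2: 1283 = 4^(4 + 1) + 4^4 + 3; sub 5 for 4: 5^(5 + 1) + 5^5 + 3; = 18753; G_3 = 18753−1 = 18752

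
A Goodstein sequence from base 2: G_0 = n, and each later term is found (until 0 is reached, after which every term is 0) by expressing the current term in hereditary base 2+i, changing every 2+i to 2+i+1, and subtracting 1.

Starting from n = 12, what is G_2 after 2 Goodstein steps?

G_0=12  [base 2] 2^(2 + 1) + 2^2  →[2↦3]→  3^(3 + 1) + 3^3 = 108  −1 ⇒ G_1=107
G_1=107  [base 3] 3^(3 + 1) + 2·3^2 + 2·3 + 2  →[3↦4]→  4^(4 + 1) + 2·4^2 + 2·4 + 2 = 1066  −1 ⇒ G_2=1065

1065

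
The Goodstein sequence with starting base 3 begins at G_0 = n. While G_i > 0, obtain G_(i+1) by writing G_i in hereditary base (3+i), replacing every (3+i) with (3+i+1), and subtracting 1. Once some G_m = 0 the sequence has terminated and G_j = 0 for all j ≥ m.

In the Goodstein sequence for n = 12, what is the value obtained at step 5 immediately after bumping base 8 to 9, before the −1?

70

step 0: 12 = 3^2 + 3; sub 4 for 3: 4^2 + 4; = 20; G_1 = 20−1 = 19
step 1: 19 = 4^2 + 3; sub 5 for 4: 5^2 + 3; = 28; G_2 = 28−1 = 27
step 2: 27 = 5^2 + 2; sub 6 for 5: 6^2 + 2; = 38; G_3 = 38−1 = 37
step 3: 37 = 6^2 + 1; sub 7 for 6: 7^2 + 1; = 50; G_4 = 50−1 = 49
step 4: 49 = 7^2; sub 8 for 7: 8^2; = 64; G_5 = 64−1 = 63
step 5: 63 = 7·8 + 7; sub 9 for 8: 7·9 + 7; = 70; G_6 = 70−1 = 69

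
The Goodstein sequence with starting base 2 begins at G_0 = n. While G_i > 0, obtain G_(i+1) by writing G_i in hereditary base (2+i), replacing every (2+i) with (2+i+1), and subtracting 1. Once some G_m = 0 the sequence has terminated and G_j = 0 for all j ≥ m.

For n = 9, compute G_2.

1023

G_0=9  [base 2] 2^(2 + 1) + 1  →[2↦3]→  3^(3 + 1) + 1 = 82  −1 ⇒ G_1=81
G_1=81  [base 3] 3^(3 + 1)  →[3↦4]→  4^(4 + 1) = 1024  −1 ⇒ G_2=1023
G_2=1023  [base 4] 3·4^4 + 3·4^3 + 3·4^2 + 3·4 + 3  →[4↦5]→  3·5^5 + 3·5^3 + 3·5^2 + 3·5 + 3 = 9843  −1 ⇒ G_3=9842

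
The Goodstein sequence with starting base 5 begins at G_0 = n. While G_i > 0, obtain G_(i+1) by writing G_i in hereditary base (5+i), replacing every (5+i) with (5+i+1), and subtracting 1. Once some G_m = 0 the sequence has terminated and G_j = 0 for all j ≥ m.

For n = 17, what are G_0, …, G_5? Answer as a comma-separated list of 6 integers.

17, 19, 21, 23, 24, 25

[0] 17 ≡ 3·5 + 2 (base 5). Lift 6: 20. −1: 19.
[1] 19 ≡ 3·6 + 1 (base 6). Lift 7: 22. −1: 21.
[2] 21 ≡ 3·7 (base 7). Lift 8: 24. −1: 23.
[3] 23 ≡ 2·8 + 7 (base 8). Lift 9: 25. −1: 24.
[4] 24 ≡ 2·9 + 6 (base 9). Lift 10: 26. −1: 25.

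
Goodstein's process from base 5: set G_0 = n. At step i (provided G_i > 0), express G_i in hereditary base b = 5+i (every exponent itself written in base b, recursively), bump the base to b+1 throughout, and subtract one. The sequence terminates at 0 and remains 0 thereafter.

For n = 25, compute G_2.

39

[0] 25 ≡ 5^2 (base 5). Lift 6: 36. −1: 35.
[1] 35 ≡ 5·6 + 5 (base 6). Lift 7: 40. −1: 39.
[2] 39 ≡ 5·7 + 4 (base 7). Lift 8: 44. −1: 43.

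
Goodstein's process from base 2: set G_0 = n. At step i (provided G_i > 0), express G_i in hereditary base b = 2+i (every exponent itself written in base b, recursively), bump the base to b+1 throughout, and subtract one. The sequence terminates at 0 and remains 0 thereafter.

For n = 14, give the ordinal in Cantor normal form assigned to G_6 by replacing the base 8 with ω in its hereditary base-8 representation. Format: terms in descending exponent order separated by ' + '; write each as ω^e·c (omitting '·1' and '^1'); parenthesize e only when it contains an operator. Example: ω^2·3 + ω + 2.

i=0: 14 = 2^(2 + 1) + 2^2 + 2 (b=2); 2→3: 3^(3 + 1) + 3^3 + 3 = 111; 111−1 = 110
i=1: 110 = 3^(3 + 1) + 3^3 + 2 (b=3); 3→4: 4^(4 + 1) + 4^4 + 2 = 1282; 1282−1 = 1281
i=2: 1281 = 4^(4 + 1) + 4^4 + 1 (b=4); 4→5: 5^(5 + 1) + 5^5 + 1 = 18751; 18751−1 = 18750
i=3: 18750 = 5^(5 + 1) + 5^5 (b=5); 5→6: 6^(6 + 1) + 6^6 = 326592; 326592−1 = 326591
i=4: 326591 = 6^(6 + 1) + 5·6^5 + 5·6^4 + 5·6^3 + 5·6^2 + 5·6 + 5 (b=6); 6→7: 7^(7 + 1) + 5·7^5 + 5·7^4 + 5·7^3 + 5·7^2 + 5·7 + 5 = 5862841; 5862841−1 = 5862840
i=5: 5862840 = 7^(7 + 1) + 5·7^5 + 5·7^4 + 5·7^3 + 5·7^2 + 5·7 + 4 (b=7); 7→8: 8^(8 + 1) + 5·8^5 + 5·8^4 + 5·8^3 + 5·8^2 + 5·8 + 4 = 134404972; 134404972−1 = 134404971
i=6: 134404971 = 8^(8 + 1) + 5·8^5 + 5·8^4 + 5·8^3 + 5·8^2 + 5·8 + 3 (b=8); 8→9: 9^(9 + 1) + 5·9^5 + 5·9^4 + 5·9^3 + 5·9^2 + 5·9 + 3 = 3487116549; 3487116549−1 = 3487116548

ω^(ω + 1) + ω^5·5 + ω^4·5 + ω^3·5 + ω^2·5 + ω·5 + 3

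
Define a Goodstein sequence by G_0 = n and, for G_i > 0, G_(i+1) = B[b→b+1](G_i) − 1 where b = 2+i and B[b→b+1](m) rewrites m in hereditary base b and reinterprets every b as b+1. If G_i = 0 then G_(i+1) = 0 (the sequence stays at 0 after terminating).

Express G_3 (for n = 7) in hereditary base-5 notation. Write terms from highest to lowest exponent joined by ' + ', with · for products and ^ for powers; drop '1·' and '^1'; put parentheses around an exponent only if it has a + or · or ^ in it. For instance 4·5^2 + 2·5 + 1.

[0] 7 ≡ 2^2 + 2 + 1 (base 2). Lift 3: 31. −1: 30.
[1] 30 ≡ 3^3 + 3 (base 3). Lift 4: 260. −1: 259.
[2] 259 ≡ 4^4 + 3 (base 4). Lift 5: 3128. −1: 3127.
[3] 3127 ≡ 5^5 + 2 (base 5). Lift 6: 46658. −1: 46657.

5^5 + 2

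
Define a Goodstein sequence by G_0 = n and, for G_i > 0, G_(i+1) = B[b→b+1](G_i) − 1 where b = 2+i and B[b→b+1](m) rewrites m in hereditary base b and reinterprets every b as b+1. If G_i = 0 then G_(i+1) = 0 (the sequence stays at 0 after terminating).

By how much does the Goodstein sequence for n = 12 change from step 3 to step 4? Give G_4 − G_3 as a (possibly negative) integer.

264334

12 —HB2→ 2^(2 + 1) + 2^2 —bump→ 3^(3 + 1) + 3^3 = 108 —(−1)→ 107
107 —HB3→ 3^(3 + 1) + 2·3^2 + 2·3 + 2 —bump→ 4^(4 + 1) + 2·4^2 + 2·4 + 2 = 1066 —(−1)→ 1065
1065 —HB4→ 4^(4 + 1) + 2·4^2 + 2·4 + 1 —bump→ 5^(5 + 1) + 2·5^2 + 2·5 + 1 = 15686 —(−1)→ 15685
15685 —HB5→ 5^(5 + 1) + 2·5^2 + 2·5 —bump→ 6^(6 + 1) + 2·6^2 + 2·6 = 280020 —(−1)→ 280019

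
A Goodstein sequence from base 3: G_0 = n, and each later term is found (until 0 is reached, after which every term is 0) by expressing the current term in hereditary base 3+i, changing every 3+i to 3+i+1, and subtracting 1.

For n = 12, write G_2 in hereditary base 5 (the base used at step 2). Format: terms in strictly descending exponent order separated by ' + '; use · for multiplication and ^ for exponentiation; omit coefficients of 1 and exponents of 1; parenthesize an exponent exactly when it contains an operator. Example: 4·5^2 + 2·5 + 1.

5^2 + 2

12 —HB3→ 3^2 + 3 —bump→ 4^2 + 4 = 20 —(−1)→ 19
19 —HB4→ 4^2 + 3 —bump→ 5^2 + 3 = 28 —(−1)→ 27
27 —HB5→ 5^2 + 2 —bump→ 6^2 + 2 = 38 —(−1)→ 37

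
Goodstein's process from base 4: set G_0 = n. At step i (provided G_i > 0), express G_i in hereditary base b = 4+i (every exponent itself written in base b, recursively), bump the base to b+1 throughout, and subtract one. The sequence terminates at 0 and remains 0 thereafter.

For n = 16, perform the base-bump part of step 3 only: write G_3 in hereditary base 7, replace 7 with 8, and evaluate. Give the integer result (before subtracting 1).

34

16 —HB4→ 4^2 —bump→ 5^2 = 25 —(−1)→ 24
24 —HB5→ 4·5 + 4 —bump→ 4·6 + 4 = 28 —(−1)→ 27
27 —HB6→ 4·6 + 3 —bump→ 4·7 + 3 = 31 —(−1)→ 30
30 —HB7→ 4·7 + 2 —bump→ 4·8 + 2 = 34 —(−1)→ 33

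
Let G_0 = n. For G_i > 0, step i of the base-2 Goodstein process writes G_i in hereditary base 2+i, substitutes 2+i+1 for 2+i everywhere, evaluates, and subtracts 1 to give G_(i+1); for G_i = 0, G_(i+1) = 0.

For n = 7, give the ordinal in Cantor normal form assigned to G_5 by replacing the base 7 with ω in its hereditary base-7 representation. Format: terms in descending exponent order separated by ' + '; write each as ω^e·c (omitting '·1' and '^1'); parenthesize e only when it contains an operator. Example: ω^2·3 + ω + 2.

ω^ω

[0] 7 ≡ 2^2 + 2 + 1 (base 2). Lift 3: 31. −1: 30.
[1] 30 ≡ 3^3 + 3 (base 3). Lift 4: 260. −1: 259.
[2] 259 ≡ 4^4 + 3 (base 4). Lift 5: 3128. −1: 3127.
[3] 3127 ≡ 5^5 + 2 (base 5). Lift 6: 46658. −1: 46657.
[4] 46657 ≡ 6^6 + 1 (base 6). Lift 7: 823544. −1: 823543.
[5] 823543 ≡ 7^7 (base 7). Lift 8: 16777216. −1: 16777215.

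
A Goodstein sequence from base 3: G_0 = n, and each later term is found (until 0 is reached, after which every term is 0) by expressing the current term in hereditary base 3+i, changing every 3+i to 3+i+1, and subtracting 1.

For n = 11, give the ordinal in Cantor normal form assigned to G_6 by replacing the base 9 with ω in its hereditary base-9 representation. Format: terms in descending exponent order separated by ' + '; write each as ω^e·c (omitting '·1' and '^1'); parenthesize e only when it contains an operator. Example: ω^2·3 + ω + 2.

i=0: 11 = 3^2 + 2 (b=3); 3→4: 4^2 + 2 = 18; 18−1 = 17
i=1: 17 = 4^2 + 1 (b=4); 4→5: 5^2 + 1 = 26; 26−1 = 25
i=2: 25 = 5^2 (b=5); 5→6: 6^2 = 36; 36−1 = 35
i=3: 35 = 5·6 + 5 (b=6); 6→7: 5·7 + 5 = 40; 40−1 = 39
i=4: 39 = 5·7 + 4 (b=7); 7→8: 5·8 + 4 = 44; 44−1 = 43
i=5: 43 = 5·8 + 3 (b=8); 8→9: 5·9 + 3 = 48; 48−1 = 47

ω·5 + 2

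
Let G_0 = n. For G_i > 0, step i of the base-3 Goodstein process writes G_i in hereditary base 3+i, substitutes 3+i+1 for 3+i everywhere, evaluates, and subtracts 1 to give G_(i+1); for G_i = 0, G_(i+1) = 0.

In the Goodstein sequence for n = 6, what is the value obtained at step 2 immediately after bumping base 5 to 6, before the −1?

step 0: 6 = 2·3; sub 4 for 3: 2·4; = 8; G_1 = 8−1 = 7
step 1: 7 = 4 + 3; sub 5 for 4: 5 + 3; = 8; G_2 = 8−1 = 7
step 2: 7 = 5 + 2; sub 6 for 5: 6 + 2; = 8; G_3 = 8−1 = 7

8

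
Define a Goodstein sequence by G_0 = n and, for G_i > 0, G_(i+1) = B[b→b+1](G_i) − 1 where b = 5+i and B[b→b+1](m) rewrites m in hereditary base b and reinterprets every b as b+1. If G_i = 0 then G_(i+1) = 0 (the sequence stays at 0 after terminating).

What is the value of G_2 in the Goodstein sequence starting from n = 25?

39

G_0 = 25. HB_5(25) = 5^2. Bump = 36. G_1 = 35.
G_1 = 35. HB_6(35) = 5·6 + 5. Bump = 40. G_2 = 39.
G_2 = 39. HB_7(39) = 5·7 + 4. Bump = 44. G_3 = 43.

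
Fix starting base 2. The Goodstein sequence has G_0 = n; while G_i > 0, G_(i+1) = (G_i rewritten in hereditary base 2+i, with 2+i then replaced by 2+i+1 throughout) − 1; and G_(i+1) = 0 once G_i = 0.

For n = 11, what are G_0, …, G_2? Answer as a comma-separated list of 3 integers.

[0] 11 ≡ 2^(2 + 1) + 2 + 1 (base 2). Lift 3: 85. −1: 84.
[1] 84 ≡ 3^(3 + 1) + 3 (base 3). Lift 4: 1028. −1: 1027.

11, 84, 1027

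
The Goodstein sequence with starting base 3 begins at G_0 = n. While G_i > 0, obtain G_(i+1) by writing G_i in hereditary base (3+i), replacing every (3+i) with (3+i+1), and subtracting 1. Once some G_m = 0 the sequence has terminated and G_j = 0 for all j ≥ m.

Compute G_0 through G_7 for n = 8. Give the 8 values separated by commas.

i=0: 8 = 2·3 + 2 (b=3); 3→4: 2·4 + 2 = 10; 10−1 = 9
i=1: 9 = 2·4 + 1 (b=4); 4→5: 2·5 + 1 = 11; 11−1 = 10
i=2: 10 = 2·5 (b=5); 5→6: 2·6 = 12; 12−1 = 11
i=3: 11 = 6 + 5 (b=6); 6→7: 7 + 5 = 12; 12−1 = 11
i=4: 11 = 7 + 4 (b=7); 7→8: 8 + 4 = 12; 12−1 = 11
i=5: 11 = 8 + 3 (b=8); 8→9: 9 + 3 = 12; 12−1 = 11
i=6: 11 = 9 + 2 (b=9); 9→10: 10 + 2 = 12; 12−1 = 11

8, 9, 10, 11, 11, 11, 11, 11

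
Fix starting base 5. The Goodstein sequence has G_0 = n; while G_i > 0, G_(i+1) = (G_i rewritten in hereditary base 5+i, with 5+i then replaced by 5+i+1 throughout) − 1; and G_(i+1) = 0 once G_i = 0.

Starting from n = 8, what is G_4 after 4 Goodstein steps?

8

8 —HB5→ 5 + 3 —bump→ 6 + 3 = 9 —(−1)→ 8
8 —HB6→ 6 + 2 —bump→ 7 + 2 = 9 —(−1)→ 8
8 —HB7→ 7 + 1 —bump→ 8 + 1 = 9 —(−1)→ 8
8 —HB8→ 8 —bump→ 9 = 9 —(−1)→ 8
8 —HB9→ 8 —bump→ 8 = 8 —(−1)→ 7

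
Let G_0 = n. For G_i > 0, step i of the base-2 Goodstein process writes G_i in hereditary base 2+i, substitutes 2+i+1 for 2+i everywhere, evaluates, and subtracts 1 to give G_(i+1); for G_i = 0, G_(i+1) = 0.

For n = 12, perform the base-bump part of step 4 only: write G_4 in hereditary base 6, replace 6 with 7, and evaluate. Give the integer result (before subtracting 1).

5764911

base 2: 12 = 2^(2 + 1) + 2^2; at 3: 3^(3 + 1) + 3^3 = 108; next = 107
base 3: 107 = 3^(3 + 1) + 2·3^2 + 2·3 + 2; at 4: 4^(4 + 1) + 2·4^2 + 2·4 + 2 = 1066; next = 1065
base 4: 1065 = 4^(4 + 1) + 2·4^2 + 2·4 + 1; at 5: 5^(5 + 1) + 2·5^2 + 2·5 + 1 = 15686; next = 15685
base 5: 15685 = 5^(5 + 1) + 2·5^2 + 2·5; at 6: 6^(6 + 1) + 2·6^2 + 2·6 = 280020; next = 280019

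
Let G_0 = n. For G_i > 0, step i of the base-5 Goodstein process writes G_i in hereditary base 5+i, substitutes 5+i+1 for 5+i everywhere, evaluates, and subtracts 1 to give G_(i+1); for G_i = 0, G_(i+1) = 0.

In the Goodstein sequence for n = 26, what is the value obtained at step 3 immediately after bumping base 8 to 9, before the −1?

59

G_0=26  [base 5] 5^2 + 1  →[5↦6]→  6^2 + 1 = 37  −1 ⇒ G_1=36
G_1=36  [base 6] 6^2  →[6↦7]→  7^2 = 49  −1 ⇒ G_2=48
G_2=48  [base 7] 6·7 + 6  →[7↦8]→  6·8 + 6 = 54  −1 ⇒ G_3=53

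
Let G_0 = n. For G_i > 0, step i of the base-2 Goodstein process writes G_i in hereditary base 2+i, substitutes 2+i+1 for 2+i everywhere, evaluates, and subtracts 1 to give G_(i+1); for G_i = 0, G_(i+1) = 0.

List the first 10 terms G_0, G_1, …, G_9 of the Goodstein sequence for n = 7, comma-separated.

7, 30, 259, 3127, 46657, 823543, 16777215, 37665879, 77777775, 150051213

base 2: 7 = 2^2 + 2 + 1; at 3: 3^3 + 3 + 1 = 31; next = 30
base 3: 30 = 3^3 + 3; at 4: 4^4 + 4 = 260; next = 259
base 4: 259 = 4^4 + 3; at 5: 5^5 + 3 = 3128; next = 3127
base 5: 3127 = 5^5 + 2; at 6: 6^6 + 2 = 46658; next = 46657
base 6: 46657 = 6^6 + 1; at 7: 7^7 + 1 = 823544; next = 823543
base 7: 823543 = 7^7; at 8: 8^8 = 16777216; next = 16777215
base 8: 16777215 = 7·8^7 + 7·8^6 + 7·8^5 + 7·8^4 + 7·8^3 + 7·8^2 + 7·8 + 7; at 9: 7·9^7 + 7·9^6 + 7·9^5 + 7·9^4 + 7·9^3 + 7·9^2 + 7·9 + 7 = 37665880; next = 37665879
base 9: 37665879 = 7·9^7 + 7·9^6 + 7·9^5 + 7·9^4 + 7·9^3 + 7·9^2 + 7·9 + 6; at 10: 7·10^7 + 7·10^6 + 7·10^5 + 7·10^4 + 7·10^3 + 7·10^2 + 7·10 + 6 = 77777776; next = 77777775
base 10: 77777775 = 7·10^7 + 7·10^6 + 7·10^5 + 7·10^4 + 7·10^3 + 7·10^2 + 7·10 + 5; at 11: 7·11^7 + 7·11^6 + 7·11^5 + 7·11^4 + 7·11^3 + 7·11^2 + 7·11 + 5 = 150051214; next = 150051213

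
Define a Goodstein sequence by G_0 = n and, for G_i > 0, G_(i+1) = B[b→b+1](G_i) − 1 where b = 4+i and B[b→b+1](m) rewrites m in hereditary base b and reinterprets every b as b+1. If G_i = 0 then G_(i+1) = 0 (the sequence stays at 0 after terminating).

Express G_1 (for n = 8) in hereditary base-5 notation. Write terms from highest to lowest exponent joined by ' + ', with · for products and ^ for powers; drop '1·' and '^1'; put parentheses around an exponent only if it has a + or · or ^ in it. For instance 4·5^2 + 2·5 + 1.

5 + 4

base 4: 8 = 2·4; at 5: 2·5 = 10; next = 9
base 5: 9 = 5 + 4; at 6: 6 + 4 = 10; next = 9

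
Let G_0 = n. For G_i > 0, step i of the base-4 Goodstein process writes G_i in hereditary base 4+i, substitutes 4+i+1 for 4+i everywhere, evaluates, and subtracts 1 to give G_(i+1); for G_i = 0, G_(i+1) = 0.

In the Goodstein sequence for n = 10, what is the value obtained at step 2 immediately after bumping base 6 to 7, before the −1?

14

(0) 10|_4 = 2·4 + 2 ↦ 2·5 + 2|_5 = 12 ⇒ 11
(1) 11|_5 = 2·5 + 1 ↦ 2·6 + 1|_6 = 13 ⇒ 12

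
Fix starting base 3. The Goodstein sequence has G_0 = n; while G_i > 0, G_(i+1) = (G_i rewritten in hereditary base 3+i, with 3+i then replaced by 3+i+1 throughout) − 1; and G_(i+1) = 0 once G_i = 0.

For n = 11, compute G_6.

step 0: 11 = 3^2 + 2; sub 4 for 3: 4^2 + 2; = 18; G_1 = 18−1 = 17
step 1: 17 = 4^2 + 1; sub 5 for 4: 5^2 + 1; = 26; G_2 = 26−1 = 25
step 2: 25 = 5^2; sub 6 for 5: 6^2; = 36; G_3 = 36−1 = 35
step 3: 35 = 5·6 + 5; sub 7 for 6: 5·7 + 5; = 40; G_4 = 40−1 = 39
step 4: 39 = 5·7 + 4; sub 8 for 7: 5·8 + 4; = 44; G_5 = 44−1 = 43
step 5: 43 = 5·8 + 3; sub 9 for 8: 5·9 + 3; = 48; G_6 = 48−1 = 47
step 6: 47 = 5·9 + 2; sub 10 for 9: 5·10 + 2; = 52; G_7 = 52−1 = 51

47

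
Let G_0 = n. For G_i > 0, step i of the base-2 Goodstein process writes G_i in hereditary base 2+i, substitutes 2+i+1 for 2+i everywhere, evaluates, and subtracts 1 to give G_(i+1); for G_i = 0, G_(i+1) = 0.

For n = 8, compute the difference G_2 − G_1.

(0) 8|_2 = 2^(2 + 1) ↦ 3^(3 + 1)|_3 = 81 ⇒ 80
(1) 80|_3 = 2·3^3 + 2·3^2 + 2·3 + 2 ↦ 2·4^4 + 2·4^2 + 2·4 + 2|_4 = 554 ⇒ 553

473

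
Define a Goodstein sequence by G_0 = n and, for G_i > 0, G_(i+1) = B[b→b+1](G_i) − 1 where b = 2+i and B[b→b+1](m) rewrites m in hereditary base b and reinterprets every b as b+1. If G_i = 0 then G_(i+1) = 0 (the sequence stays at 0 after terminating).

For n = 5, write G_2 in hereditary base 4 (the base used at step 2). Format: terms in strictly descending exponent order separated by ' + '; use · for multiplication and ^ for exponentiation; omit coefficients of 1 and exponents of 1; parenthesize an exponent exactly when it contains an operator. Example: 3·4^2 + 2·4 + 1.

G_0 = 5. HB_2(5) = 2^2 + 1. Bump = 28. G_1 = 27.
G_1 = 27. HB_3(27) = 3^3. Bump = 256. G_2 = 255.
G_2 = 255. HB_4(255) = 3·4^3 + 3·4^2 + 3·4 + 3. Bump = 468. G_3 = 467.

3·4^3 + 3·4^2 + 3·4 + 3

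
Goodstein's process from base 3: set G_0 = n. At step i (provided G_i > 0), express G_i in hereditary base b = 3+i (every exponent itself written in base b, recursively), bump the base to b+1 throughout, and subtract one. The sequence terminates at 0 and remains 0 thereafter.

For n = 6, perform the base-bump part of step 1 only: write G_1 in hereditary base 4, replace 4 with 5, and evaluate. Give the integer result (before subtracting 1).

8

G_0=6  [base 3] 2·3  →[3↦4]→  2·4 = 8  −1 ⇒ G_1=7
G_1=7  [base 4] 4 + 3  →[4↦5]→  5 + 3 = 8  −1 ⇒ G_2=7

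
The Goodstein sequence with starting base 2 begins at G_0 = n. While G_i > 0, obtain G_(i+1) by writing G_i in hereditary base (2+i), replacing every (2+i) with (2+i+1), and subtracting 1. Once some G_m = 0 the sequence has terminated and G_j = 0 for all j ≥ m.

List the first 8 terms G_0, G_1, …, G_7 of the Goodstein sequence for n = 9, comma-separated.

9, 81, 1023, 9842, 140743, 2471826, 50333399, 1162263921

step 0: 9 = 2^(2 + 1) + 1; sub 3 for 2: 3^(3 + 1) + 1; = 82; G_1 = 82−1 = 81
step 1: 81 = 3^(3 + 1); sub 4 for 3: 4^(4 + 1); = 1024; G_2 = 1024−1 = 1023
step 2: 1023 = 3·4^4 + 3·4^3 + 3·4^2 + 3·4 + 3; sub 5 for 4: 3·5^5 + 3·5^3 + 3·5^2 + 3·5 + 3; = 9843; G_3 = 9843−1 = 9842
step 3: 9842 = 3·5^5 + 3·5^3 + 3·5^2 + 3·5 + 2; sub 6 for 5: 3·6^6 + 3·6^3 + 3·6^2 + 3·6 + 2; = 140744; G_4 = 140744−1 = 140743
step 4: 140743 = 3·6^6 + 3·6^3 + 3·6^2 + 3·6 + 1; sub 7 for 6: 3·7^7 + 3·7^3 + 3·7^2 + 3·7 + 1; = 2471827; G_5 = 2471827−1 = 2471826
step 5: 2471826 = 3·7^7 + 3·7^3 + 3·7^2 + 3·7; sub 8 for 7: 3·8^8 + 3·8^3 + 3·8^2 + 3·8; = 50333400; G_6 = 50333400−1 = 50333399
step 6: 50333399 = 3·8^8 + 3·8^3 + 3·8^2 + 2·8 + 7; sub 9 for 8: 3·9^9 + 3·9^3 + 3·9^2 + 2·9 + 7; = 1162263922; G_7 = 1162263922−1 = 1162263921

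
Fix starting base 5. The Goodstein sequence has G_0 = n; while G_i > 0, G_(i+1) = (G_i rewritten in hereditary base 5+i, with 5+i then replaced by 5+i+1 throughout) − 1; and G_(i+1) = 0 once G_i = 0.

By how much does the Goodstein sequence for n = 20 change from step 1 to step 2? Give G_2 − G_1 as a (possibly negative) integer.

G_0 = 20. HB_5(20) = 4·5. Bump = 24. G_1 = 23.
G_1 = 23. HB_6(23) = 3·6 + 5. Bump = 26. G_2 = 25.

2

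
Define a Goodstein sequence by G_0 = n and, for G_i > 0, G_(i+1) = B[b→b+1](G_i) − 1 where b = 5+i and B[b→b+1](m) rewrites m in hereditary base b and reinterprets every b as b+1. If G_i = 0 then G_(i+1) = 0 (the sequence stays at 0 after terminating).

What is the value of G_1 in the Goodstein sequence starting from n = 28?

G_0 = 28. HB_5(28) = 5^2 + 3. Bump = 39. G_1 = 38.
G_1 = 38. HB_6(38) = 6^2 + 2. Bump = 51. G_2 = 50.

38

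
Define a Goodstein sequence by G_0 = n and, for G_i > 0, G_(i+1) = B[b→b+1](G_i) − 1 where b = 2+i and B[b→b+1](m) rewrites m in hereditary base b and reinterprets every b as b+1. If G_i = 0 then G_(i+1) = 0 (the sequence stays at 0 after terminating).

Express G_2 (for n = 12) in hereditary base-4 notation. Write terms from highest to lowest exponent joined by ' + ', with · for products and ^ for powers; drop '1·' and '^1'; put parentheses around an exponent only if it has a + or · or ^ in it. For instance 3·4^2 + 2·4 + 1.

G_0=12  [base 2] 2^(2 + 1) + 2^2  →[2↦3]→  3^(3 + 1) + 3^3 = 108  −1 ⇒ G_1=107
G_1=107  [base 3] 3^(3 + 1) + 2·3^2 + 2·3 + 2  →[3↦4]→  4^(4 + 1) + 2·4^2 + 2·4 + 2 = 1066  −1 ⇒ G_2=1065
G_2=1065  [base 4] 4^(4 + 1) + 2·4^2 + 2·4 + 1  →[4↦5]→  5^(5 + 1) + 2·5^2 + 2·5 + 1 = 15686  −1 ⇒ G_3=15685

4^(4 + 1) + 2·4^2 + 2·4 + 1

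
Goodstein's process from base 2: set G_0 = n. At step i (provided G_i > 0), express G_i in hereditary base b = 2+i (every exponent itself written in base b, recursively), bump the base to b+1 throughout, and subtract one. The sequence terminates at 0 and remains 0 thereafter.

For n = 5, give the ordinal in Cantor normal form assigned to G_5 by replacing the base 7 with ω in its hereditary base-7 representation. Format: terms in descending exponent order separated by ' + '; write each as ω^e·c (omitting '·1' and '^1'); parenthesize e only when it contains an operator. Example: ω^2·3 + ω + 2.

ω^3·3 + ω^2·3 + ω·3

[0] 5 ≡ 2^2 + 1 (base 2). Lift 3: 28. −1: 27.
[1] 27 ≡ 3^3 (base 3). Lift 4: 256. −1: 255.
[2] 255 ≡ 3·4^3 + 3·4^2 + 3·4 + 3 (base 4). Lift 5: 468. −1: 467.
[3] 467 ≡ 3·5^3 + 3·5^2 + 3·5 + 2 (base 5). Lift 6: 776. −1: 775.
[4] 775 ≡ 3·6^3 + 3·6^2 + 3·6 + 1 (base 6). Lift 7: 1198. −1: 1197.
[5] 1197 ≡ 3·7^3 + 3·7^2 + 3·7 (base 7). Lift 8: 1752. −1: 1751.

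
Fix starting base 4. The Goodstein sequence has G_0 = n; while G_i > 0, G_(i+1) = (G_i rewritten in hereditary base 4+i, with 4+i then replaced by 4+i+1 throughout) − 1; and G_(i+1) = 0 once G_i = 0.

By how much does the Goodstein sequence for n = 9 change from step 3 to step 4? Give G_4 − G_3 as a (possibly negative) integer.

0

G_0 = 9. HB_4(9) = 2·4 + 1. Bump = 11. G_1 = 10.
G_1 = 10. HB_5(10) = 2·5. Bump = 12. G_2 = 11.
G_2 = 11. HB_6(11) = 6 + 5. Bump = 12. G_3 = 11.
G_3 = 11. HB_7(11) = 7 + 4. Bump = 12. G_4 = 11.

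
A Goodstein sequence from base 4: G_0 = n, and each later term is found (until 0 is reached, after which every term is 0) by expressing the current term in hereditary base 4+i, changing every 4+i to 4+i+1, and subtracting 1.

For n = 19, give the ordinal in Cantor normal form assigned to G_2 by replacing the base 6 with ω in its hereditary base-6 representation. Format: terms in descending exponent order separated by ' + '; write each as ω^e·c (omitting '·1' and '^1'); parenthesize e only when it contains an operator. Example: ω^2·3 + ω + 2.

[0] 19 ≡ 4^2 + 3 (base 4). Lift 5: 28. −1: 27.
[1] 27 ≡ 5^2 + 2 (base 5). Lift 6: 38. −1: 37.

ω^2 + 1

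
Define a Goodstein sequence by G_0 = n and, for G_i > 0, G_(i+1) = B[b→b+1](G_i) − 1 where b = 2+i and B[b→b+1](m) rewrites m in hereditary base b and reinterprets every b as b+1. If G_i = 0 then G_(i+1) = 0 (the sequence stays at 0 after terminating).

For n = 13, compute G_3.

[0] 13 ≡ 2^(2 + 1) + 2^2 + 1 (base 2). Lift 3: 109. −1: 108.
[1] 108 ≡ 3^(3 + 1) + 3^3 (base 3). Lift 4: 1280. −1: 1279.
[2] 1279 ≡ 4^(4 + 1) + 3·4^3 + 3·4^2 + 3·4 + 3 (base 4). Lift 5: 16093. −1: 16092.
[3] 16092 ≡ 5^(5 + 1) + 3·5^3 + 3·5^2 + 3·5 + 2 (base 5). Lift 6: 280712. −1: 280711.

16092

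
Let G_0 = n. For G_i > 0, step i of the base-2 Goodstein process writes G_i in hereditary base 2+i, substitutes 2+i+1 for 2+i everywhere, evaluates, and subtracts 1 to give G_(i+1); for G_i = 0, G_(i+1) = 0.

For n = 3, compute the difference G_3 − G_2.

-1

3 —HB2→ 2 + 1 —bump→ 3 + 1 = 4 —(−1)→ 3
3 —HB3→ 3 —bump→ 4 = 4 —(−1)→ 3
3 —HB4→ 3 —bump→ 3 = 3 —(−1)→ 2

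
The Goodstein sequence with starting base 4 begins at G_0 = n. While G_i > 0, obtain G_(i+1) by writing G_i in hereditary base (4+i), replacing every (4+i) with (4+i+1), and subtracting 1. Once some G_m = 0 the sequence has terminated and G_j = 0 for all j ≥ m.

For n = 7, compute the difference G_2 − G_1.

0

(0) 7|_4 = 4 + 3 ↦ 5 + 3|_5 = 8 ⇒ 7
(1) 7|_5 = 5 + 2 ↦ 6 + 2|_6 = 8 ⇒ 7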